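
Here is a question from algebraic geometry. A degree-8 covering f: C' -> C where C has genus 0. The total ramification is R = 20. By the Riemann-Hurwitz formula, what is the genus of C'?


Riemann-Hurwitz formula: 2g' - 2 = d(2g - 2) + R
Given: d = 8, g = 0, R = 20
2g' - 2 = 8*(2*0 - 2) + 20
2g' - 2 = 8*(-2) + 20
2g' - 2 = -16 + 20 = 4
2g' = 6
g' = 3

3


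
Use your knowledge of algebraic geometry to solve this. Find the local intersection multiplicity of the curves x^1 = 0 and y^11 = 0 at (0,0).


The intersection multiplicity of V(x^a) and V(y^b) at the origin is:
I(O; V(x^1), V(y^11)) = dim_k(k[x,y]/(x^1, y^11))
A basis for k[x,y]/(x^1, y^11) is the set of monomials x^i * y^j
where 0 <= i < 1 and 0 <= j < 11.
The number of such monomials is 1 * 11 = 11

11


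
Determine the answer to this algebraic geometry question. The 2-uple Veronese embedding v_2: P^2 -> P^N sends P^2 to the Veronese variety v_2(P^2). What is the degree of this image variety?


The Veronese variety v_2(P^2) has degree d^r.
d^r = 2^2 = 4

4


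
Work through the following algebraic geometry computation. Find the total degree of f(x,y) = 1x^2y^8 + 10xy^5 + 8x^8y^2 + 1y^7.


Examine each term for its total degree (sum of exponents).
  Term '1x^2y^8' has total degree 2+8 = 10.
  Term '10xy^5' has total degree 1+5 = 6.
  Term '8x^8y^2' has total degree 8+2 = 10.
  Term '1y^7' has total degree 0+7 = 7.
The maximum total degree among all terms is 10.

10


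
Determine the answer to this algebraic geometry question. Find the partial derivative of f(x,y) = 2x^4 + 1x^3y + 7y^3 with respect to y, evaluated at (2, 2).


df/dy = 1*x^3 + 3*7*y^2
At (2,2): 1*2^3 + 3*7*2^2
= 8 + 84
= 92

92


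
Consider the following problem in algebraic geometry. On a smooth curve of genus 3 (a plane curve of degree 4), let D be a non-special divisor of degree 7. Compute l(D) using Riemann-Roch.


First, compute the genus of a smooth plane curve of degree 4:
g = (d-1)(d-2)/2 = (4-1)(4-2)/2 = 3
For a non-special divisor D (i.e., h^1(D) = 0), Riemann-Roch gives:
l(D) = deg(D) - g + 1
Since deg(D) = 7 >= 2g - 1 = 5, D is non-special.
l(D) = 7 - 3 + 1 = 5

5


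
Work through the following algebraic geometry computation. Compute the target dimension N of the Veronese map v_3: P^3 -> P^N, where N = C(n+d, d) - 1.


The Veronese embedding v_d: P^n -> P^N maps each point to all
degree-d monomials in n+1 homogeneous coordinates.
N = C(n+d, d) - 1
N = C(3+3, 3) - 1
N = C(6, 3) - 1
C(6, 3) = 20
N = 20 - 1 = 19

19


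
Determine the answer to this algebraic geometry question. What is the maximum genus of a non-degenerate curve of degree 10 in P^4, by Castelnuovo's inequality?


Castelnuovo's bound: write d - 1 = m(r-1) + epsilon with 0 <= epsilon < r-1.
d - 1 = 10 - 1 = 9
r - 1 = 4 - 1 = 3
9 = 3*3 + 0, so m = 3, epsilon = 0
pi(d, r) = m(m-1)(r-1)/2 + m*epsilon
= 3*2*3/2 + 3*0
= 18/2 + 0
= 9 + 0 = 9

9


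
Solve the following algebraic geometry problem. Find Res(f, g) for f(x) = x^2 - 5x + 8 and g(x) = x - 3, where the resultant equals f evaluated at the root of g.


For Res(f, x - c), we evaluate f at x = c.
f(3) = 3^2 - 5*3 + 8
= 9 - 15 + 8
= -6 + 8 = 2
Res(f, g) = 2

2


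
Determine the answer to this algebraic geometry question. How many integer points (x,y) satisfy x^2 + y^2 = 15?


Systematically check integer values of x where x^2 <= 15.
For each valid x, check if 15 - x^2 is a perfect square.
Total integer solutions found: 0

0


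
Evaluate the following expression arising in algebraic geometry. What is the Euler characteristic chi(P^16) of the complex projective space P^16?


The complex projective space P^16 has one cell in each even real dimension 0, 2, ..., 32.
The cohomology groups are H^{2k}(P^16) = Z for k = 0,...,16, and 0 otherwise.
Euler characteristic = sum of Betti numbers = 1 per even-dimensional cohomology group.
chi(P^16) = 16 + 1 = 17

17


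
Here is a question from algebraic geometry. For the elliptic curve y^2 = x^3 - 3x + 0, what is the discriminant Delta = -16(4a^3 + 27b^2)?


Compute each component:
4a^3 = 4*(-3)^3 = 4*(-27) = -108
27b^2 = 27*0^2 = 27*0 = 0
4a^3 + 27b^2 = -108 + 0 = -108
Delta = -16*(-108) = 1728

1728


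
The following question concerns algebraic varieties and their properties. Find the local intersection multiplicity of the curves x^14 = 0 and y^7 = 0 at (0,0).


The intersection multiplicity of V(x^a) and V(y^b) at the origin is:
I(O; V(x^14), V(y^7)) = dim_k(k[x,y]/(x^14, y^7))
A basis for k[x,y]/(x^14, y^7) is the set of monomials x^i * y^j
where 0 <= i < 14 and 0 <= j < 7.
The number of such monomials is 14 * 7 = 98

98


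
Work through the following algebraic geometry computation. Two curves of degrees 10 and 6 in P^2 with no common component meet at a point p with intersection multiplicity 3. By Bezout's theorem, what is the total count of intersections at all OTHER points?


By Bezout's theorem, the total intersection number is d1 * d2.
Total = 10 * 6 = 60
Intersection multiplicity at p = 3
Remaining intersections = 60 - 3 = 57

57


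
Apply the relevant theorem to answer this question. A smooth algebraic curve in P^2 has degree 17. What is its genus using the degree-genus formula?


Using the genus formula for smooth plane curves:
g = (d-1)(d-2)/2
g = (17-1)(17-2)/2
g = 16*15/2
g = 240/2 = 120

120


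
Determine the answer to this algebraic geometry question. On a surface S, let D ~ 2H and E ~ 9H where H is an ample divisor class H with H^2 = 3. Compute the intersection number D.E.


Using bilinearity of the intersection pairing on a surface S:
(aH).(bH) = ab * (H.H)
We have H^2 = 3.
D.E = (2H).(9H) = 2*9*3
= 18*3
= 54

54


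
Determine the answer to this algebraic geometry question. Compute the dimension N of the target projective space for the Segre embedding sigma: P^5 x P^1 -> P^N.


The Segre embedding maps P^m x P^n into P^N via
all products of coordinates from each factor.
N = (m+1)(n+1) - 1
N = (5+1)(1+1) - 1
N = 6*2 - 1
N = 12 - 1 = 11

11


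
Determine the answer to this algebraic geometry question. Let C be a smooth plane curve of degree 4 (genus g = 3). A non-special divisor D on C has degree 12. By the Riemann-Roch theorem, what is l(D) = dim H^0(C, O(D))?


First, compute the genus of a smooth plane curve of degree 4:
g = (d-1)(d-2)/2 = (4-1)(4-2)/2 = 3
For a non-special divisor D (i.e., h^1(D) = 0), Riemann-Roch gives:
l(D) = deg(D) - g + 1
Since deg(D) = 12 >= 2g - 1 = 5, D is non-special.
l(D) = 12 - 3 + 1 = 10

10


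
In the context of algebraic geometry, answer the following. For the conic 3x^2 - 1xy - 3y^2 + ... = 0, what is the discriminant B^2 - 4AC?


The discriminant of a conic Ax^2 + Bxy + Cy^2 + ... = 0 is B^2 - 4AC.
B^2 = (-1)^2 = 1
4AC = 4*3*(-3) = -36
Discriminant = 1 + 36 = 37

37


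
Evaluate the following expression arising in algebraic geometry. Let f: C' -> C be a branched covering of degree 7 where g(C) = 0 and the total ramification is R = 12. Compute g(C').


Riemann-Hurwitz formula: 2g' - 2 = d(2g - 2) + R
Given: d = 7, g = 0, R = 12
2g' - 2 = 7*(2*0 - 2) + 12
2g' - 2 = 7*(-2) + 12
2g' - 2 = -14 + 12 = -2
2g' = 0
g' = 0

0


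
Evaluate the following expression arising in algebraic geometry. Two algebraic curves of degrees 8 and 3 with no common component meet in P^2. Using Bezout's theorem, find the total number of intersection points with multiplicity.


Bezout's theorem states the intersection count equals the product of degrees.
Intersection count = 8 * 3 = 24

24


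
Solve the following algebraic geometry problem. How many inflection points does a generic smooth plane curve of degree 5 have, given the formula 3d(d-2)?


For a general smooth plane curve C of degree d, the inflection points are
the intersection of C with its Hessian curve, which has degree 3(d-2).
By Bezout, the total intersection number is d * 3(d-2) = 5 * 9 = 45.
For a general curve every flex is ordinary, so each contributes
multiplicity 1 to C·Hess(C), and the number of distinct inflection
points is 3d(d-2).
Inflection points = 3*5*(5-2) = 3*5*3 = 45

45


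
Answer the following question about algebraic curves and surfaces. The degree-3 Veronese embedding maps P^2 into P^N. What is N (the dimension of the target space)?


The Veronese embedding v_d: P^n -> P^N maps each point to all
degree-d monomials in n+1 homogeneous coordinates.
N = C(n+d, d) - 1
N = C(2+3, 3) - 1
N = C(5, 3) - 1
C(5, 3) = 10
N = 10 - 1 = 9

9


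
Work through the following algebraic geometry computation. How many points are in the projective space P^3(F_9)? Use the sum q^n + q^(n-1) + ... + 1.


P^3(F_9) has (q^(n+1) - 1)/(q - 1) points.
= 9^3 + 9^2 + 9^1 + 9^0
= 729 + 81 + 9 + 1
= 820

820


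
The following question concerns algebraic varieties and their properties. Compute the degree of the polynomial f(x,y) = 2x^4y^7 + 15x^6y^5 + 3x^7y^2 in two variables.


Examine each term for its total degree (sum of exponents).
  Term '2x^4y^7' has total degree 4+7 = 11.
  Term '15x^6y^5' has total degree 6+5 = 11.
  Term '3x^7y^2' has total degree 7+2 = 9.
The maximum total degree among all terms is 11.

11


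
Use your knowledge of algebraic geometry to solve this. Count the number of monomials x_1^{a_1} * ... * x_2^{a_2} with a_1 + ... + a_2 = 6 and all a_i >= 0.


The number of degree-6 monomials in 2 variables is C(d+n-1, n-1).
= C(6+2-1, 2-1) = C(7, 1)
= 7

7


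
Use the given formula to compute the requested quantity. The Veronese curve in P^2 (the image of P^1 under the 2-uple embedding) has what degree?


The rational normal curve in P^2 is the image of P^1 under the 2-uple Veronese.
A general hyperplane in P^2 pulls back to a degree-2 form on P^1, which has 2 zeros,
so the curve meets a general hyperplane in 2 points. Degree = 2.

2


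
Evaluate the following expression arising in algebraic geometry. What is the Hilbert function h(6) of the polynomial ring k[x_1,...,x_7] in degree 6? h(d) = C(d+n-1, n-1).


The Hilbert function for the polynomial ring in 7 variables is:
h(d) = C(d+n-1, n-1)
h(6) = C(6+7-1, 7-1) = C(12, 6)
= 12! / (6! * 6!)
= 924

924


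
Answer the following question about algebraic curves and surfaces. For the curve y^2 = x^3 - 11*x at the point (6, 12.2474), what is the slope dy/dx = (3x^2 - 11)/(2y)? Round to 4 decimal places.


Using implicit differentiation of y^2 = x^3 - 11*x:
2y * dy/dx = 3x^2 - 11
dy/dx = (3x^2 - 11)/(2y)
Numerator: 3*6^2 - 11 = 97
Denominator: 2*12.2474 = 24.4948
dy/dx = 97/24.4948 = 3.9600

3.9600


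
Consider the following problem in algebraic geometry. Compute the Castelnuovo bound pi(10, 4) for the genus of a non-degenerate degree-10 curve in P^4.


Castelnuovo's bound: write d - 1 = m(r-1) + epsilon with 0 <= epsilon < r-1.
d - 1 = 10 - 1 = 9
r - 1 = 4 - 1 = 3
9 = 3*3 + 0, so m = 3, epsilon = 0
pi(d, r) = m(m-1)(r-1)/2 + m*epsilon
= 3*2*3/2 + 3*0
= 18/2 + 0
= 9 + 0 = 9

9


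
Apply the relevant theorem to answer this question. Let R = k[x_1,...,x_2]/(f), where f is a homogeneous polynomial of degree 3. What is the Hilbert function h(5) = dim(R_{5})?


For R = k[x_1,...,x_n]/(f) with f homogeneous of degree e:
The Hilbert series is (1 - t^e)/(1 - t)^n.
So h(d) = C(d+n-1, n-1) - C(d-e+n-1, n-1) for d >= e.
With n=2, e=3, d=5:
C(5+2-1, 2-1) = C(6, 1) = 6
C(5-3+2-1, 2-1) = C(3, 1) = 3
h(5) = 6 - 3 = 3

3


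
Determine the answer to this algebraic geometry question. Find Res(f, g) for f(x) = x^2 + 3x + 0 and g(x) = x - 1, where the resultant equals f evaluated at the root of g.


For Res(f, x - c), we evaluate f at x = c.
f(1) = 1^2 + 3*1 + 0
= 1 + 3 + 0
= 4 + 0 = 4
Res(f, g) = 4

4


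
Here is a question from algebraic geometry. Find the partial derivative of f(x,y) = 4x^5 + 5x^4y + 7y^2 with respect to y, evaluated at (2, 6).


df/dy = 5*x^4 + 2*7*y^1
At (2,6): 5*2^4 + 2*7*6^1
= 80 + 84
= 164

164


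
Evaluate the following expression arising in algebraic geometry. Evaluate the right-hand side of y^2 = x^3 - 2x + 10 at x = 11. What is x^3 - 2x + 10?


Compute x^3 - 2x + 10 at x = 11:
x^3 = 11^3 = 1331
(-2)*x = (-2)*11 = -22
Sum: 1331 - 22 + 10 = 1319

1319


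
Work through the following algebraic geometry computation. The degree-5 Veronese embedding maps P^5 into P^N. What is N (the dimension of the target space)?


The Veronese embedding v_d: P^n -> P^N maps each point to all
degree-d monomials in n+1 homogeneous coordinates.
N = C(n+d, d) - 1
N = C(5+5, 5) - 1
N = C(10, 5) - 1
C(10, 5) = 252
N = 252 - 1 = 251

251


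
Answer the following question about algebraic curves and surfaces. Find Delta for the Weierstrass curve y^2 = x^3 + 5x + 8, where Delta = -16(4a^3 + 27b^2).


Compute each component:
4a^3 = 4*5^3 = 4*125 = 500
27b^2 = 27*8^2 = 27*64 = 1728
4a^3 + 27b^2 = 500 + 1728 = 2228
Delta = -16*2228 = -35648

-35648


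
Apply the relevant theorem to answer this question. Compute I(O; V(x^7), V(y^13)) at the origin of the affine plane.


The intersection multiplicity of V(x^a) and V(y^b) at the origin is:
I(O; V(x^7), V(y^13)) = dim_k(k[x,y]/(x^7, y^13))
A basis for k[x,y]/(x^7, y^13) is the set of monomials x^i * y^j
where 0 <= i < 7 and 0 <= j < 13.
The number of such monomials is 7 * 13 = 91

91


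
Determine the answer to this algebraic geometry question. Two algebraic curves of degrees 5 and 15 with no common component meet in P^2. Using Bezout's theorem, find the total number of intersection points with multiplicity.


Bezout's theorem states the intersection count equals the product of degrees.
Intersection count = 5 * 15 = 75

75


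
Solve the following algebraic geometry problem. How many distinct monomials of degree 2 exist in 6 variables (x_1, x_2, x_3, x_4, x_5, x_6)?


The number of degree-2 monomials in 6 variables is C(d+n-1, n-1).
= C(2+6-1, 6-1) = C(7, 5)
= 21

21


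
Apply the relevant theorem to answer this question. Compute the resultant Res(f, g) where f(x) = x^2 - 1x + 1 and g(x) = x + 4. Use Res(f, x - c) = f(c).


For Res(f, x - c), we evaluate f at x = c.
f(-4) = (-4)^2 - 1*(-4) + 1
= 16 + 4 + 1
= 20 + 1 = 21
Res(f, g) = 21

21


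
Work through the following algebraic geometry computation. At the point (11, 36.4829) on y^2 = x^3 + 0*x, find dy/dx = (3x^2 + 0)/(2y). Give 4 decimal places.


Using implicit differentiation of y^2 = x^3 + 0*x:
2y * dy/dx = 3x^2 + 0
dy/dx = (3x^2 + 0)/(2y)
Numerator: 3*11^2 + 0 = 363
Denominator: 2*36.4829 = 72.9658
dy/dx = 363/72.9658 = 4.9749

4.9749


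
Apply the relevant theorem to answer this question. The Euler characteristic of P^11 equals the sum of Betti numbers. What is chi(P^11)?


The complex projective space P^11 has one cell in each even real dimension 0, 2, ..., 22.
The cohomology groups are H^{2k}(P^11) = Z for k = 0,...,11, and 0 otherwise.
Euler characteristic = sum of Betti numbers = 1 per even-dimensional cohomology group.
chi(P^11) = 11 + 1 = 12

12


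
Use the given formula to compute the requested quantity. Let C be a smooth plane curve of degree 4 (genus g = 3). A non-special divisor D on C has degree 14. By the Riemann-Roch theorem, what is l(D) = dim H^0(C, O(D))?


First, compute the genus of a smooth plane curve of degree 4:
g = (d-1)(d-2)/2 = (4-1)(4-2)/2 = 3
For a non-special divisor D (i.e., h^1(D) = 0), Riemann-Roch gives:
l(D) = deg(D) - g + 1
Since deg(D) = 14 >= 2g - 1 = 5, D is non-special.
l(D) = 14 - 3 + 1 = 12

12


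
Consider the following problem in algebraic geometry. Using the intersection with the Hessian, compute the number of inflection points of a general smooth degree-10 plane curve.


For a general smooth plane curve C of degree d, the inflection points are
the intersection of C with its Hessian curve, which has degree 3(d-2).
By Bezout, the total intersection number is d * 3(d-2) = 10 * 24 = 240.
For a general curve every flex is ordinary, so each contributes
multiplicity 1 to C·Hess(C), and the number of distinct inflection
points is 3d(d-2).
Inflection points = 3*10*(10-2) = 3*10*8 = 240

240


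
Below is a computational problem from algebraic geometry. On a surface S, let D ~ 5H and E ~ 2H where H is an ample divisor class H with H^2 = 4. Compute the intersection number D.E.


Using bilinearity of the intersection pairing on a surface S:
(aH).(bH) = ab * (H.H)
We have H^2 = 4.
D.E = (5H).(2H) = 5*2*4
= 10*4
= 40

40


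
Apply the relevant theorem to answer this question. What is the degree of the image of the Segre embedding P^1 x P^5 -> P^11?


The degree of the Segre variety P^1 x P^5 is C(m+n, m).
= C(6, 1)
= 6

6


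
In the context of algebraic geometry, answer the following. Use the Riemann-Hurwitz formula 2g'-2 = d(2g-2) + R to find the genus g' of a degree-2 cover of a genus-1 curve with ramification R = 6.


Riemann-Hurwitz formula: 2g' - 2 = d(2g - 2) + R
Given: d = 2, g = 1, R = 6
2g' - 2 = 2*(2*1 - 2) + 6
2g' - 2 = 2*0 + 6
2g' - 2 = 0 + 6 = 6
2g' = 8
g' = 4

4


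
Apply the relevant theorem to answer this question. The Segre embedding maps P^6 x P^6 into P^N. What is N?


The Segre embedding maps P^m x P^n into P^N via
all products of coordinates from each factor.
N = (m+1)(n+1) - 1
N = (6+1)(6+1) - 1
N = 7*7 - 1
N = 49 - 1 = 48

48


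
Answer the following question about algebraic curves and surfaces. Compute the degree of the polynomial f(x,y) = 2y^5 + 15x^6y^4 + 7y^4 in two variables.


Examine each term for its total degree (sum of exponents).
  Term '2y^5' has total degree 0+5 = 5.
  Term '15x^6y^4' has total degree 6+4 = 10.
  Term '7y^4' has total degree 0+4 = 4.
The maximum total degree among all terms is 10.

10


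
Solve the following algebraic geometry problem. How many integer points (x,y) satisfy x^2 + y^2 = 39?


Systematically check integer values of x where x^2 <= 39.
For each valid x, check if 39 - x^2 is a perfect square.
Total integer solutions found: 0

0


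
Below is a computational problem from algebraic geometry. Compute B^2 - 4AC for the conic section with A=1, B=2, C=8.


The discriminant of a conic Ax^2 + Bxy + Cy^2 + ... = 0 is B^2 - 4AC.
B^2 = 2^2 = 4
4AC = 4*1*8 = 32
Discriminant = 4 - 32 = -28

-28


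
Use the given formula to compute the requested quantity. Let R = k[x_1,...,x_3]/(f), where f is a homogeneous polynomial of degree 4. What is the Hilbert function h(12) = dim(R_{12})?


For R = k[x_1,...,x_n]/(f) with f homogeneous of degree e:
The Hilbert series is (1 - t^e)/(1 - t)^n.
So h(d) = C(d+n-1, n-1) - C(d-e+n-1, n-1) for d >= e.
With n=3, e=4, d=12:
C(12+3-1, 3-1) = C(14, 2) = 91
C(12-4+3-1, 3-1) = C(10, 2) = 45
h(12) = 91 - 45 = 46

46


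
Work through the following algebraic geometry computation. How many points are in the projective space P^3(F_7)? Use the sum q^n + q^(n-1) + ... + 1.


P^3(F_7) has (q^(n+1) - 1)/(q - 1) points.
= 7^3 + 7^2 + 7^1 + 7^0
= 343 + 49 + 7 + 1
= 400

400


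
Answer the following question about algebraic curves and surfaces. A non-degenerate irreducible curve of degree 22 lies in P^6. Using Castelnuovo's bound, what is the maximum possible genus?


Castelnuovo's bound: write d - 1 = m(r-1) + epsilon with 0 <= epsilon < r-1.
d - 1 = 22 - 1 = 21
r - 1 = 6 - 1 = 5
21 = 4*5 + 1, so m = 4, epsilon = 1
pi(d, r) = m(m-1)(r-1)/2 + m*epsilon
= 4*3*5/2 + 4*1
= 60/2 + 4
= 30 + 4 = 34

34


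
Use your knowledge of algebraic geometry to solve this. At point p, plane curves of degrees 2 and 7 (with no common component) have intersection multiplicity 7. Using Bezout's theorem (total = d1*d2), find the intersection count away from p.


By Bezout's theorem, the total intersection number is d1 * d2.
Total = 2 * 7 = 14
Intersection multiplicity at p = 7
Remaining intersections = 14 - 7 = 7

7


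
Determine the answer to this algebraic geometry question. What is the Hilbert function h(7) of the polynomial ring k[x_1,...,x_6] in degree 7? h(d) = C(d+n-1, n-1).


The Hilbert function for the polynomial ring in 6 variables is:
h(d) = C(d+n-1, n-1)
h(7) = C(7+6-1, 6-1) = C(12, 5)
= 12! / (5! * 7!)
= 792

792


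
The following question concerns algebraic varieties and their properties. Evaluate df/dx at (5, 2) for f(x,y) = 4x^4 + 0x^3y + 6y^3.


df/dx = 4*4*x^3 + 3*0*x^2*y
At (5,2): 4*4*5^3 + 3*0*5^2*2
= 2000 + 0
= 2000

2000


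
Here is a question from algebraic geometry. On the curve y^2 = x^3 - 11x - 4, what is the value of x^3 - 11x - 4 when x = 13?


Compute x^3 - 11x - 4 at x = 13:
x^3 = 13^3 = 2197
(-11)*x = (-11)*13 = -143
Sum: 2197 - 143 - 4 = 2050

2050


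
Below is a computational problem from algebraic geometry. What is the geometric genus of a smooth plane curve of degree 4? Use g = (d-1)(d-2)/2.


Using the genus formula for smooth plane curves:
g = (d-1)(d-2)/2
g = (4-1)(4-2)/2
g = 3*2/2
g = 6/2 = 3

3


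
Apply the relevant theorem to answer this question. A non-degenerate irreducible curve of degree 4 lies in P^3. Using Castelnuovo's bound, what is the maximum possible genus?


Castelnuovo's bound: write d - 1 = m(r-1) + epsilon with 0 <= epsilon < r-1.
d - 1 = 4 - 1 = 3
r - 1 = 3 - 1 = 2
3 = 1*2 + 1, so m = 1, epsilon = 1
pi(d, r) = m(m-1)(r-1)/2 + m*epsilon
= 1*0*2/2 + 1*1
= 0/2 + 1
= 0 + 1 = 1

1


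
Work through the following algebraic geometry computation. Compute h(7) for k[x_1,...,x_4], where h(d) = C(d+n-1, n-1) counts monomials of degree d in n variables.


The Hilbert function for the polynomial ring in 4 variables is:
h(d) = C(d+n-1, n-1)
h(7) = C(7+4-1, 4-1) = C(10, 3)
= 10! / (3! * 7!)
= 120

120


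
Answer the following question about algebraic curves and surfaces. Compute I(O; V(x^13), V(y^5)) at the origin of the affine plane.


The intersection multiplicity of V(x^a) and V(y^b) at the origin is:
I(O; V(x^13), V(y^5)) = dim_k(k[x,y]/(x^13, y^5))
A basis for k[x,y]/(x^13, y^5) is the set of monomials x^i * y^j
where 0 <= i < 13 and 0 <= j < 5.
The number of such monomials is 13 * 5 = 65

65


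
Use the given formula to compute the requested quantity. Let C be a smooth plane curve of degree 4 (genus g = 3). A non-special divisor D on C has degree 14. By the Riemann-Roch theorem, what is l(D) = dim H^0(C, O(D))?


First, compute the genus of a smooth plane curve of degree 4:
g = (d-1)(d-2)/2 = (4-1)(4-2)/2 = 3
For a non-special divisor D (i.e., h^1(D) = 0), Riemann-Roch gives:
l(D) = deg(D) - g + 1
Since deg(D) = 14 >= 2g - 1 = 5, D is non-special.
l(D) = 14 - 3 + 1 = 12

12


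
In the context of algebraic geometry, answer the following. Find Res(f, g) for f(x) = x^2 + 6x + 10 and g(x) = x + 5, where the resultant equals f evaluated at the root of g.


For Res(f, x - c), we evaluate f at x = c.
f(-5) = (-5)^2 + 6*(-5) + 10
= 25 - 30 + 10
= -5 + 10 = 5
Res(f, g) = 5

5


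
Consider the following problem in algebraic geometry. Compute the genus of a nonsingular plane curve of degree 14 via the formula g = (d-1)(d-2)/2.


Using the genus formula for smooth plane curves:
g = (d-1)(d-2)/2
g = (14-1)(14-2)/2
g = 13*12/2
g = 156/2 = 78

78


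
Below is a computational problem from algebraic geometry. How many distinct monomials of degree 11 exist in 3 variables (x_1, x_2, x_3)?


The number of degree-11 monomials in 3 variables is C(d+n-1, n-1).
= C(11+3-1, 3-1) = C(13, 2)
= 78

78


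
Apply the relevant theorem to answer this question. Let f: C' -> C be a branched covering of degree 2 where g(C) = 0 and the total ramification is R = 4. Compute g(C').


Riemann-Hurwitz formula: 2g' - 2 = d(2g - 2) + R
Given: d = 2, g = 0, R = 4
2g' - 2 = 2*(2*0 - 2) + 4
2g' - 2 = 2*(-2) + 4
2g' - 2 = -4 + 4 = 0
2g' = 2
g' = 1

1


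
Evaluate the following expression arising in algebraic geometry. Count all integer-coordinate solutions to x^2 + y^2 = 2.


Systematically check integer values of x where x^2 <= 2.
For each valid x, check if 2 - x^2 is a perfect square.
x=1: 2 - 1 = 1, sqrt = 1 (valid)
Total integer solutions found: 4

4


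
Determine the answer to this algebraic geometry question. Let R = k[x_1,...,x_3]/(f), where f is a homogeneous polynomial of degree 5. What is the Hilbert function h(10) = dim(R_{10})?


For R = k[x_1,...,x_n]/(f) with f homogeneous of degree e:
The Hilbert series is (1 - t^e)/(1 - t)^n.
So h(d) = C(d+n-1, n-1) - C(d-e+n-1, n-1) for d >= e.
With n=3, e=5, d=10:
C(10+3-1, 3-1) = C(12, 2) = 66
C(10-5+3-1, 3-1) = C(7, 2) = 21
h(10) = 66 - 21 = 45

45


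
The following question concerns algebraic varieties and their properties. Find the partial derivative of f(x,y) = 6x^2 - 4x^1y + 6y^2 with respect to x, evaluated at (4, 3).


df/dx = 2*6*x^1 + 1*(-4)*x^0*y
At (4,3): 2*6*4^1 + 1*(-4)*4^0*3
= 48 - 12
= 36

36


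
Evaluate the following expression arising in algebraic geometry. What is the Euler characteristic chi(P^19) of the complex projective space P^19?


The complex projective space P^19 has one cell in each even real dimension 0, 2, ..., 38.
The cohomology groups are H^{2k}(P^19) = Z for k = 0,...,19, and 0 otherwise.
Euler characteristic = sum of Betti numbers = 1 per even-dimensional cohomology group.
chi(P^19) = 19 + 1 = 20

20


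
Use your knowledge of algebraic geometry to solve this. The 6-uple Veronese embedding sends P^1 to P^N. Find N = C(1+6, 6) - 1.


The Veronese embedding v_d: P^n -> P^N maps each point to all
degree-d monomials in n+1 homogeneous coordinates.
N = C(n+d, d) - 1
N = C(1+6, 6) - 1
N = C(7, 6) - 1
C(7, 6) = 7
N = 7 - 1 = 6

6


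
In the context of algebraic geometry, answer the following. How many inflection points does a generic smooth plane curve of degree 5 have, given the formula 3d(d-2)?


For a general smooth plane curve C of degree d, the inflection points are
the intersection of C with its Hessian curve, which has degree 3(d-2).
By Bezout, the total intersection number is d * 3(d-2) = 5 * 9 = 45.
For a general curve every flex is ordinary, so each contributes
multiplicity 1 to C·Hess(C), and the number of distinct inflection
points is 3d(d-2).
Inflection points = 3*5*(5-2) = 3*5*3 = 45

45


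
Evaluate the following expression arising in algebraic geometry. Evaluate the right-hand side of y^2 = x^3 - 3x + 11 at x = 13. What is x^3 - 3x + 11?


Compute x^3 - 3x + 11 at x = 13:
x^3 = 13^3 = 2197
(-3)*x = (-3)*13 = -39
Sum: 2197 - 39 + 11 = 2169

2169


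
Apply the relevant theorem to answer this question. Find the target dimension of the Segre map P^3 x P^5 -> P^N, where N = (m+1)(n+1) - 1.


The Segre embedding maps P^m x P^n into P^N via
all products of coordinates from each factor.
N = (m+1)(n+1) - 1
N = (3+1)(5+1) - 1
N = 4*6 - 1
N = 24 - 1 = 23

23


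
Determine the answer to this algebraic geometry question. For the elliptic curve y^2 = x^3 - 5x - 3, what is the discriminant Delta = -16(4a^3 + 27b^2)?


Compute each component:
4a^3 = 4*(-5)^3 = 4*(-125) = -500
27b^2 = 27*(-3)^2 = 27*9 = 243
4a^3 + 27b^2 = -500 + 243 = -257
Delta = -16*(-257) = 4112

4112


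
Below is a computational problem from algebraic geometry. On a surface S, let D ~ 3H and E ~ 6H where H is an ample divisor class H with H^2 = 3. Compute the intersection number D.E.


Using bilinearity of the intersection pairing on a surface S:
(aH).(bH) = ab * (H.H)
We have H^2 = 3.
D.E = (3H).(6H) = 3*6*3
= 18*3
= 54

54


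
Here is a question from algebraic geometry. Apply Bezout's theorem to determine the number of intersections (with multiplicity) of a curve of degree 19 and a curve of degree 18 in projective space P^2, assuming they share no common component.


Bezout's theorem states the intersection count equals the product of degrees.
Intersection count = 19 * 18 = 342

342


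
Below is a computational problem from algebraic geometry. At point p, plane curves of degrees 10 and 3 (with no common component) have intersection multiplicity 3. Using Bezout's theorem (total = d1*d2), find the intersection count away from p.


By Bezout's theorem, the total intersection number is d1 * d2.
Total = 10 * 3 = 30
Intersection multiplicity at p = 3
Remaining intersections = 30 - 3 = 27

27


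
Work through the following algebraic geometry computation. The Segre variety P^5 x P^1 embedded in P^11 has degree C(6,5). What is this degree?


The degree of the Segre variety P^5 x P^1 is C(m+n, m).
= C(6, 5)
= 6

6


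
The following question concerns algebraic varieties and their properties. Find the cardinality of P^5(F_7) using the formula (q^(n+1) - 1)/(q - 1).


P^5(F_7) has (q^(n+1) - 1)/(q - 1) points.
= 7^5 + 7^4 + 7^3 + 7^2 + 7^1 + 7^0
= 16807 + 2401 + 343 + 49 + 7 + 1
= 19608

19608


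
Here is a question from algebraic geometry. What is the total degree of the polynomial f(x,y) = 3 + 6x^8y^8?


Examine each term for its total degree (sum of exponents).
  Term '3' has total degree 0+0 = 0.
  Term '6x^8y^8' has total degree 8+8 = 16.
The maximum total degree among all terms is 16.

16


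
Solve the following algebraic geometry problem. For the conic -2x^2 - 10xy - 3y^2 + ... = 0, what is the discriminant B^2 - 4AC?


The discriminant of a conic Ax^2 + Bxy + Cy^2 + ... = 0 is B^2 - 4AC.
B^2 = (-10)^2 = 100
4AC = 4*(-2)*(-3) = 24
Discriminant = 100 - 24 = 76

76


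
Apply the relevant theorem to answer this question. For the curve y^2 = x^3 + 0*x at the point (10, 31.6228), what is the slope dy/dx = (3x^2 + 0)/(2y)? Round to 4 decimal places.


Using implicit differentiation of y^2 = x^3 + 0*x:
2y * dy/dx = 3x^2 + 0
dy/dx = (3x^2 + 0)/(2y)
Numerator: 3*10^2 + 0 = 300
Denominator: 2*31.6228 = 63.2456
dy/dx = 300/63.2456 = 4.7434

4.7434


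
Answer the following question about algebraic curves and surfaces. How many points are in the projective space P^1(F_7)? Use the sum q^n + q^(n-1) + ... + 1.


P^1(F_7) has (q^(n+1) - 1)/(q - 1) points.
= 7^1 + 7^0
= 7 + 1
= 8

8


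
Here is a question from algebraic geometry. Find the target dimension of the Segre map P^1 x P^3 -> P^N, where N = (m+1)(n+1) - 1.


The Segre embedding maps P^m x P^n into P^N via
all products of coordinates from each factor.
N = (m+1)(n+1) - 1
N = (1+1)(3+1) - 1
N = 2*4 - 1
N = 8 - 1 = 7

7


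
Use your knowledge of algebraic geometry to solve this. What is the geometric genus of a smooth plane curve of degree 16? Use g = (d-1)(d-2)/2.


Using the genus formula for smooth plane curves:
g = (d-1)(d-2)/2
g = (16-1)(16-2)/2
g = 15*14/2
g = 210/2 = 105

105


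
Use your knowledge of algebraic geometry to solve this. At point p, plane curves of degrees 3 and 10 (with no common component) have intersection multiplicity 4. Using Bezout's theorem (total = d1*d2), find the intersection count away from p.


By Bezout's theorem, the total intersection number is d1 * d2.
Total = 3 * 10 = 30
Intersection multiplicity at p = 4
Remaining intersections = 30 - 4 = 26

26


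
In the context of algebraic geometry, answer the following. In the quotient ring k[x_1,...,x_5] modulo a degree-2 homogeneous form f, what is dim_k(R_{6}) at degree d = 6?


For R = k[x_1,...,x_n]/(f) with f homogeneous of degree e:
The Hilbert series is (1 - t^e)/(1 - t)^n.
So h(d) = C(d+n-1, n-1) - C(d-e+n-1, n-1) for d >= e.
With n=5, e=2, d=6:
C(6+5-1, 5-1) = C(10, 4) = 210
C(6-2+5-1, 5-1) = C(8, 4) = 70
h(6) = 210 - 70 = 140

140


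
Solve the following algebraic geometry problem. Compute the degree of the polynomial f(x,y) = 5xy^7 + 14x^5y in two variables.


Examine each term for its total degree (sum of exponents).
  Term '5xy^7' has total degree 1+7 = 8.
  Term '14x^5y' has total degree 5+1 = 6.
The maximum total degree among all terms is 8.

8


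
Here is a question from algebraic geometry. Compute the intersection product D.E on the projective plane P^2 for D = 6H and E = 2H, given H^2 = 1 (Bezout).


Using bilinearity of the intersection pairing on the projective plane P^2:
(aH).(bH) = ab * (H.H)
We have H^2 = 1 (Bezout).
D.E = (6H).(2H) = 6*2*1
= 12*1
= 12

12


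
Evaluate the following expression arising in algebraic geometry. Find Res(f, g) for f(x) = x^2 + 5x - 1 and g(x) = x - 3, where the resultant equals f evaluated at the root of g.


For Res(f, x - c), we evaluate f at x = c.
f(3) = 3^2 + 5*3 - 1
= 9 + 15 - 1
= 24 - 1 = 23
Res(f, g) = 23

23


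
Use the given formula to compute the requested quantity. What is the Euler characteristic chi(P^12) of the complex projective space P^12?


The complex projective space P^12 has one cell in each even real dimension 0, 2, ..., 24.
The cohomology groups are H^{2k}(P^12) = Z for k = 0,...,12, and 0 otherwise.
Euler characteristic = sum of Betti numbers = 1 per even-dimensional cohomology group.
chi(P^12) = 12 + 1 = 13

13


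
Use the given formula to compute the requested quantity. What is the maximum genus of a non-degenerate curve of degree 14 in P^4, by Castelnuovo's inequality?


Castelnuovo's bound: write d - 1 = m(r-1) + epsilon with 0 <= epsilon < r-1.
d - 1 = 14 - 1 = 13
r - 1 = 4 - 1 = 3
13 = 4*3 + 1, so m = 4, epsilon = 1
pi(d, r) = m(m-1)(r-1)/2 + m*epsilon
= 4*3*3/2 + 4*1
= 36/2 + 4
= 18 + 4 = 22

22


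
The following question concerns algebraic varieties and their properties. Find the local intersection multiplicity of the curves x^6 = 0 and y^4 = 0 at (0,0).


The intersection multiplicity of V(x^a) and V(y^b) at the origin is:
I(O; V(x^6), V(y^4)) = dim_k(k[x,y]/(x^6, y^4))
A basis for k[x,y]/(x^6, y^4) is the set of monomials x^i * y^j
where 0 <= i < 6 and 0 <= j < 4.
The number of such monomials is 6 * 4 = 24

24


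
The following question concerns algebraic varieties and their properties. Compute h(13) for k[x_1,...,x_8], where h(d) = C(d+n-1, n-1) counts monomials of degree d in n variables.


The Hilbert function for the polynomial ring in 8 variables is:
h(d) = C(d+n-1, n-1)
h(13) = C(13+8-1, 8-1) = C(20, 7)
= 20! / (7! * 13!)
= 77520

77520


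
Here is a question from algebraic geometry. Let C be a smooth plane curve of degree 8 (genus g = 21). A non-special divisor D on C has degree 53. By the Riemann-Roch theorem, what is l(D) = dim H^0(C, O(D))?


First, compute the genus of a smooth plane curve of degree 8:
g = (d-1)(d-2)/2 = (8-1)(8-2)/2 = 21
For a non-special divisor D (i.e., h^1(D) = 0), Riemann-Roch gives:
l(D) = deg(D) - g + 1
Since deg(D) = 53 >= 2g - 1 = 41, D is non-special.
l(D) = 53 - 21 + 1 = 33

33


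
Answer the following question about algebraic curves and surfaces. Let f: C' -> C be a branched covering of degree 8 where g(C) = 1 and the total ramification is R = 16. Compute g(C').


Riemann-Hurwitz formula: 2g' - 2 = d(2g - 2) + R
Given: d = 8, g = 1, R = 16
2g' - 2 = 8*(2*1 - 2) + 16
2g' - 2 = 8*0 + 16
2g' - 2 = 0 + 16 = 16
2g' = 18
g' = 9

9


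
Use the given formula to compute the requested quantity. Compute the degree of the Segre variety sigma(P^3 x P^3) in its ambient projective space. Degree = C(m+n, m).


The degree of the Segre variety P^3 x P^3 is C(m+n, m).
= C(6, 3)
= 20

20


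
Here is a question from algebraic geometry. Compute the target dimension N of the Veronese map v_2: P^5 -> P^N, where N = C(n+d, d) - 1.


The Veronese embedding v_d: P^n -> P^N maps each point to all
degree-d monomials in n+1 homogeneous coordinates.
N = C(n+d, d) - 1
N = C(5+2, 2) - 1
N = C(7, 2) - 1
C(7, 2) = 21
N = 21 - 1 = 20

20


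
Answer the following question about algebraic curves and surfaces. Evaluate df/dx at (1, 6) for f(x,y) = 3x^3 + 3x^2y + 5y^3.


df/dx = 3*3*x^2 + 2*3*x^1*y
At (1,6): 3*3*1^2 + 2*3*1^1*6
= 9 + 36
= 45

45


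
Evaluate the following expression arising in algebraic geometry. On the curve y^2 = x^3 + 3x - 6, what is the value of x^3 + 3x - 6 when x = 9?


Compute x^3 + 3x - 6 at x = 9:
x^3 = 9^3 = 729
3*x = 3*9 = 27
Sum: 729 + 27 - 6 = 750

750


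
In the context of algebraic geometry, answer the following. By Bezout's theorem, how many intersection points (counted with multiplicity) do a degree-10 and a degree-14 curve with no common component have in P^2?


Bezout's theorem states the intersection count equals the product of degrees.
Intersection count = 10 * 14 = 140

140


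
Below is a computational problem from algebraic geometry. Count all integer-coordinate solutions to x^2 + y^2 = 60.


Systematically check integer values of x where x^2 <= 60.
For each valid x, check if 60 - x^2 is a perfect square.
Total integer solutions found: 0

0


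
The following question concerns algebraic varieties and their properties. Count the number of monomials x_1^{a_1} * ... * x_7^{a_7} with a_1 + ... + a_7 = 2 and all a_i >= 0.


The number of degree-2 monomials in 7 variables is C(d+n-1, n-1).
= C(2+7-1, 7-1) = C(8, 6)
= 28

28


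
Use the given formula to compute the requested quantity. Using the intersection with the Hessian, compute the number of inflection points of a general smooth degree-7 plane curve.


For a general smooth plane curve C of degree d, the inflection points are
the intersection of C with its Hessian curve, which has degree 3(d-2).
By Bezout, the total intersection number is d * 3(d-2) = 7 * 15 = 105.
For a general curve every flex is ordinary, so each contributes
multiplicity 1 to C·Hess(C), and the number of distinct inflection
points is 3d(d-2).
Inflection points = 3*7*(7-2) = 3*7*5 = 105

105


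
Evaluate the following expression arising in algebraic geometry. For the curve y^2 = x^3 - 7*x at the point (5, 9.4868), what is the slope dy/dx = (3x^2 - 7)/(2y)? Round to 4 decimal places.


Using implicit differentiation of y^2 = x^3 - 7*x:
2y * dy/dx = 3x^2 - 7
dy/dx = (3x^2 - 7)/(2y)
Numerator: 3*5^2 - 7 = 68
Denominator: 2*9.4868 = 18.9736
dy/dx = 68/18.9736 = 3.5839

3.5839


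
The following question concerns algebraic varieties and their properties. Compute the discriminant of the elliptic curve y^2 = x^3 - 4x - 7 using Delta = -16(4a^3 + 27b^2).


Compute each component:
4a^3 = 4*(-4)^3 = 4*(-64) = -256
27b^2 = 27*(-7)^2 = 27*49 = 1323
4a^3 + 27b^2 = -256 + 1323 = 1067
Delta = -16*1067 = -17072

-17072


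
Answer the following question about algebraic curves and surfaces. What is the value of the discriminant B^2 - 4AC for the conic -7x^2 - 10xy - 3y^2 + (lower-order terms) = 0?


The discriminant of a conic Ax^2 + Bxy + Cy^2 + ... = 0 is B^2 - 4AC.
B^2 = (-10)^2 = 100
4AC = 4*(-7)*(-3) = 84
Discriminant = 100 - 84 = 16

16


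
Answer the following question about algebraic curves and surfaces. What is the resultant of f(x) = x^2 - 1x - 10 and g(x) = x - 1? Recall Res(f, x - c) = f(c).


For Res(f, x - c), we evaluate f at x = c.
f(1) = 1^2 - 1*1 - 10
= 1 - 1 - 10
= 0 - 10 = -10
Res(f, g) = -10

-10


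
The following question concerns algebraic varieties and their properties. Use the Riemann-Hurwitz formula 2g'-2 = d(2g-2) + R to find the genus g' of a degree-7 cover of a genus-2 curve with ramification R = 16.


Riemann-Hurwitz formula: 2g' - 2 = d(2g - 2) + R
Given: d = 7, g = 2, R = 16
2g' - 2 = 7*(2*2 - 2) + 16
2g' - 2 = 7*2 + 16
2g' - 2 = 14 + 16 = 30
2g' = 32
g' = 16

16


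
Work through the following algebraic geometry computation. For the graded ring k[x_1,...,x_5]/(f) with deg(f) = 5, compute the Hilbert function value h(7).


For R = k[x_1,...,x_n]/(f) with f homogeneous of degree e:
The Hilbert series is (1 - t^e)/(1 - t)^n.
So h(d) = C(d+n-1, n-1) - C(d-e+n-1, n-1) for d >= e.
With n=5, e=5, d=7:
C(7+5-1, 5-1) = C(11, 4) = 330
C(7-5+5-1, 5-1) = C(6, 4) = 15
h(7) = 330 - 15 = 315

315


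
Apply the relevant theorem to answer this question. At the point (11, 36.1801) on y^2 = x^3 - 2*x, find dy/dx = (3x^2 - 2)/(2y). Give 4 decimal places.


Using implicit differentiation of y^2 = x^3 - 2*x:
2y * dy/dx = 3x^2 - 2
dy/dx = (3x^2 - 2)/(2y)
Numerator: 3*11^2 - 2 = 361
Denominator: 2*36.1801 = 72.3602
dy/dx = 361/72.3602 = 4.9889

4.9889


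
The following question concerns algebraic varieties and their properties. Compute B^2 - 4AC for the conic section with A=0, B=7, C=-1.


The discriminant of a conic Ax^2 + Bxy + Cy^2 + ... = 0 is B^2 - 4AC.
B^2 = 7^2 = 49
4AC = 4*0*(-1) = 0
Discriminant = 49 + 0 = 49

49
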